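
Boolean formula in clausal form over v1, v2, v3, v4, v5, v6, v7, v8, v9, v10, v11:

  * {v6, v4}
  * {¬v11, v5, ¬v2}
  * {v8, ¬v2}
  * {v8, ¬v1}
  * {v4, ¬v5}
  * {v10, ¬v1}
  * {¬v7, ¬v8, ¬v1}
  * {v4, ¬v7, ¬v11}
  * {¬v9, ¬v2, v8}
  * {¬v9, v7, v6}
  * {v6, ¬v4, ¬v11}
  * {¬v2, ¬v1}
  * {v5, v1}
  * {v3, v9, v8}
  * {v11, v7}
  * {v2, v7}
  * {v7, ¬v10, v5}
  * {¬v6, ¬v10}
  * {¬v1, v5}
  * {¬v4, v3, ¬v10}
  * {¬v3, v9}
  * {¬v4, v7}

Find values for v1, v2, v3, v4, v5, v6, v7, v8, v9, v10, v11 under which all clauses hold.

v1=False  v2=False  v3=False  v4=True  v5=True  v6=True  v7=True  v8=True  v9=False  v10=False  v11=False

Check each clause:
  1. {v6, v4} — v4 is true.
  2. {v5, ¬v2, ¬v11} — v5 is true.
  3. {¬v2, v8} — v8 is true.
  4. {¬v1, v8} — v8 is true.
  5. {v4, ¬v5} — v4 is true.
  6. {¬v1, v10} — ¬v1 is true.
  7. {¬v8, ¬v7, ¬v1} — ¬v1 is true.
  8. {¬v7, v4, ¬v11} — v4 is true.
  9. {v8, ¬v2, ¬v9} — v8 is true.
  10. {¬v9, v6, v7} — v7 is true.
  11. {¬v11, ¬v4, v6} — ¬v11 is true.
  12. {¬v2, ¬v1} — ¬v1 is true.
  13. {v1, v5} — v5 is true.
  14. {v8, v3, v9} — v8 is true.
  15. {v7, v11} — v7 is true.
  16. {v7, v2} — v7 is true.
  17. {¬v10, v7, v5} — v5 is true.
  18. {¬v6, ¬v10} — ¬v10 is true.
  19. {¬v1, v5} — v5 is true.
  20. {¬v4, ¬v10, v3} — ¬v10 is true.
  21. {¬v3, v9} — ¬v3 is true.
  22. {v7, ¬v4} — v7 is true.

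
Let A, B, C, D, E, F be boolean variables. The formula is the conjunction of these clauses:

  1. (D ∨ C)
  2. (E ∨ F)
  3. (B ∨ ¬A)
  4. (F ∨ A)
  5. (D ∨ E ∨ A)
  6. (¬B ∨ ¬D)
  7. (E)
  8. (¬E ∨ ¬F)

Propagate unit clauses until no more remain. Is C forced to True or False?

True

(E) is a unit clause: E = True.
From (¬E ∨ ¬F) and E = True: F = False.
From (A ∨ F) and F = False: A = True.
(¬A ∨ B) with A = True leaves only B, so B = True.
From (¬B ∨ ¬D) and B = True: D = False.
(D ∨ C) with D = False leaves only C, so C = True.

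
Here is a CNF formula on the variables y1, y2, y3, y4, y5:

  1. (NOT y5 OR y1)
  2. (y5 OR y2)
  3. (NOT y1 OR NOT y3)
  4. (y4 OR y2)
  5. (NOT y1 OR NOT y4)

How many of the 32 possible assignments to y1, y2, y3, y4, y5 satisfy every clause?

6

Satisfying assignments:
  y1=F y2=T y3=F y4=F y5=F
  y1=F y2=T y3=F y4=T y5=F
  y1=F y2=T y3=T y4=F y5=F
  y1=F y2=T y3=T y4=T y5=F
  y1=T y2=T y3=F y4=F y5=F
  y1=T y2=T y3=F y4=F y5=T
That's 6 in total.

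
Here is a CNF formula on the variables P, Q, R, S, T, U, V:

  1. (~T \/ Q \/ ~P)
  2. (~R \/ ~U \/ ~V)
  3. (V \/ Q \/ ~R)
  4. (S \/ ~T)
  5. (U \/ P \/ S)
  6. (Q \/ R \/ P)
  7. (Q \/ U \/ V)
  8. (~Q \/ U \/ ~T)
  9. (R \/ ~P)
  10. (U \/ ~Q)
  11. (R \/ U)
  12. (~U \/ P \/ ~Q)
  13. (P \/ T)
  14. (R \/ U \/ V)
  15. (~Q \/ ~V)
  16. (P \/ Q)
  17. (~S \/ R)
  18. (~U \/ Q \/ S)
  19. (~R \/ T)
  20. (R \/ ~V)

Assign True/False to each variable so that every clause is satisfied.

P=T  Q=T  R=T  S=T  T=T  U=T  V=F

Branch on P: take P = True.
  then R is forced to True.
  then T is forced to True.
  then Q is forced to True.
  then S is forced to True.
  then U is forced to True.
  then V is forced to False.
Every clause has at least one true literal under this assignment.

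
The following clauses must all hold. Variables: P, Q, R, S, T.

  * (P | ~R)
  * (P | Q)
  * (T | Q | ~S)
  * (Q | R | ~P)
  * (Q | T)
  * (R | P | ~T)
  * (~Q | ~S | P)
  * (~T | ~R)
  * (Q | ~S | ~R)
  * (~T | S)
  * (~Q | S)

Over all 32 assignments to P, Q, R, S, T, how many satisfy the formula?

3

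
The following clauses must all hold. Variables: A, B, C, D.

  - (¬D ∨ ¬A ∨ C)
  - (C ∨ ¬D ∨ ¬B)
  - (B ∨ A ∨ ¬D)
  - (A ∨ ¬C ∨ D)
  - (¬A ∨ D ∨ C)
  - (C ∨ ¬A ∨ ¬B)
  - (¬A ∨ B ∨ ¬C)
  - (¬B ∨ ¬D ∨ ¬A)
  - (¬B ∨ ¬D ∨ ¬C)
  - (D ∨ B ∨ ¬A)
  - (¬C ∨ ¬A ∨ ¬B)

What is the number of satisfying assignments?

Satisfying assignments:
  A=0 B=0 C=0 D=0
  A=0 B=1 C=0 D=0
That's 2 in total.

2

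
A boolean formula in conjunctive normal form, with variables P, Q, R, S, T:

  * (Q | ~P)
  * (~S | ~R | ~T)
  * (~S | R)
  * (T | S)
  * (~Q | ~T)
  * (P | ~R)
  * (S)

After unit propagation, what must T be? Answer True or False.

False

Unit clause (S) sets S = True.
From (~S | R) and S = True: R = True.
From (~T | ~S | ~R) and S = True, R = True: T = False.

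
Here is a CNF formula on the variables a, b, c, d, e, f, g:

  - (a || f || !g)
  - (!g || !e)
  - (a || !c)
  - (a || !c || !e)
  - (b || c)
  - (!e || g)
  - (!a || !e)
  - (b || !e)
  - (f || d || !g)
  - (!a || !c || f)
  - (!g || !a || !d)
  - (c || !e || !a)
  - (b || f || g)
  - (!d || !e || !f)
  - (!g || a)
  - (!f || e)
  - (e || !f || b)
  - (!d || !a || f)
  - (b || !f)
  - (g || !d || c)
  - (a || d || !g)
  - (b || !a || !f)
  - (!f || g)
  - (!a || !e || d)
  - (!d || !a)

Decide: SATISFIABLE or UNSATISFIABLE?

SATISFIABLE

Pure literal: b appears only positively; assign b = True.
Try a = False.
  then c is forced to False.
  then g is forced to False.
  then e is forced to False.
  then f is forced to False.
  then d is forced to False.
So a=F, b=T, c=F, d=F, e=F, f=F, g=F is a satisfying assignment.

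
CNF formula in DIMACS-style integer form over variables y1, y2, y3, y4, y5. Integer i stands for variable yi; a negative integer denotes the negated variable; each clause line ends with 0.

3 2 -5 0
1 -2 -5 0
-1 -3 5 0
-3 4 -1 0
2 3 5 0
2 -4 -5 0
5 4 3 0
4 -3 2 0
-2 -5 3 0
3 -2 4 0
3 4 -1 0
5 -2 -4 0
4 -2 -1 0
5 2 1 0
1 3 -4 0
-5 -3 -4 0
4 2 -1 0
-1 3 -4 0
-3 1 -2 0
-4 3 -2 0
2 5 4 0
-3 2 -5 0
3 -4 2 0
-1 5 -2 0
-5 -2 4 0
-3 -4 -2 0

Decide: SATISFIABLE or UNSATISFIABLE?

UNSATISFIABLE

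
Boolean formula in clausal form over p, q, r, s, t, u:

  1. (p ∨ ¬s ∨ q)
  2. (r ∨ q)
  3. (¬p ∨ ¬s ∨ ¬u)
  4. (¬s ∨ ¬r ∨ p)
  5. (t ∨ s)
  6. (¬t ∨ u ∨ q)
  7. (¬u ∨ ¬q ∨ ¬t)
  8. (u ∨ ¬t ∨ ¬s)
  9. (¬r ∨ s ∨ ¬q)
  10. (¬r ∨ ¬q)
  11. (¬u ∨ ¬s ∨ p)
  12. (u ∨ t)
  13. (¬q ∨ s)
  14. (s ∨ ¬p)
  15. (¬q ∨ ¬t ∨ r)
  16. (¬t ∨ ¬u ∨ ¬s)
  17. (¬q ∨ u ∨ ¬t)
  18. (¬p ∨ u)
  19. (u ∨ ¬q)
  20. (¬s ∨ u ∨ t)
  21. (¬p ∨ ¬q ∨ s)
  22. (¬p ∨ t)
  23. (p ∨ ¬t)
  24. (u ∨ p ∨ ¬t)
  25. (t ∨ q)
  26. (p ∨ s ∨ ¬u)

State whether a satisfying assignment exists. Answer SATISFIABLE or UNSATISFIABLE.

UNSATISFIABLE

s = True:
  t = True:
    propagation gives u=True; an empty clause results — contradiction.
  t = False:
    propagation gives u=True, p=False; an empty clause results — contradiction.
s = False:
  propagation gives t=True, q=False, r=True, u=True; an empty clause results — contradiction.
Every branch closes, so no satisfying assignment exists.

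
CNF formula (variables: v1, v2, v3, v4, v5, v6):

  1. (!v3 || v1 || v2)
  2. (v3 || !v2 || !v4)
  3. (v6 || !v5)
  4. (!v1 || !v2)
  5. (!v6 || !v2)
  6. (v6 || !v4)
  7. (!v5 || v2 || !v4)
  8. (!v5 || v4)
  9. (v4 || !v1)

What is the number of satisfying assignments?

7

The models are:
  v1=0 v2=0 v3=0 v4=0 v5=0 v6=0
  v1=0 v2=0 v3=0 v4=0 v5=0 v6=1
  v1=0 v2=0 v3=0 v4=1 v5=0 v6=1
  v1=0 v2=1 v3=0 v4=0 v5=0 v6=0
  v1=0 v2=1 v3=1 v4=0 v5=0 v6=0
  v1=1 v2=0 v3=0 v4=1 v5=0 v6=1
  v1=1 v2=0 v3=1 v4=1 v5=0 v6=1
Count: 7.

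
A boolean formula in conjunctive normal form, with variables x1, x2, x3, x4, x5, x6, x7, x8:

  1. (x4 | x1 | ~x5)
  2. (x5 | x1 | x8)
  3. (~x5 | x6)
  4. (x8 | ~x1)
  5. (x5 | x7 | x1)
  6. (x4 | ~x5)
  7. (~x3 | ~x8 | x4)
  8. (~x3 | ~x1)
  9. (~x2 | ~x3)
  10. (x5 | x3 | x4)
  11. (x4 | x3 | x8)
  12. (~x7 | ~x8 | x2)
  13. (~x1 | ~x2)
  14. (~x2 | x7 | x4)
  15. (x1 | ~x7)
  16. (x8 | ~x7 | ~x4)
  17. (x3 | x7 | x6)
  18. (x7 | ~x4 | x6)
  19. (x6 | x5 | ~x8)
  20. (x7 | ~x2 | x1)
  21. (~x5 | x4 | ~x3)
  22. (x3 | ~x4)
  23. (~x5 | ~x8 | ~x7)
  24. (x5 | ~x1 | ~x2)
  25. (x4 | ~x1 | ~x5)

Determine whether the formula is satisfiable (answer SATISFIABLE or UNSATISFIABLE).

x6 occurs only positively in the remaining clauses — set x6 = True.
Branch on x1: take x1 = False.
  then x7 is forced to False.
  then x5 is forced to True.
  then x4 is forced to True.
  then x2 is forced to False.
  then x3 is forced to True.
x8 is now unconstrained; take x8 = True.
So x1 = False, x2 = False, x3 = True, x4 = True, x5 = True, x6 = True, x7 = False, x8 = True is a satisfying assignment.

SATISFIABLE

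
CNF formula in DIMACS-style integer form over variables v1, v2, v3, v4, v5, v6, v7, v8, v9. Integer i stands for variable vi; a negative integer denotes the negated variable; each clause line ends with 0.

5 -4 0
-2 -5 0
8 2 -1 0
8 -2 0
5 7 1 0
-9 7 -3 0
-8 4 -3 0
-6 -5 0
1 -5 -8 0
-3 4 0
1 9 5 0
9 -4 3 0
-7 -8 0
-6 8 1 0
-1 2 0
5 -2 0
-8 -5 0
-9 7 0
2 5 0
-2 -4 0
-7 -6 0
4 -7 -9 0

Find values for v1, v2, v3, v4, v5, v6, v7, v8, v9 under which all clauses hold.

Pure literal: v6 appears only negated; assign v6 = False.
Set v1 = False and propagate.
Try v2 = False.
  then v5 is forced to True.
  then v8 is forced to False.
Try v3 = False.
The remaining clauses are satisfied by v4 = True, v7 = True, v9 = True.

v1 = F, v2 = F, v3 = F, v4 = T, v5 = T, v6 = F, v7 = T, v8 = F, v9 = T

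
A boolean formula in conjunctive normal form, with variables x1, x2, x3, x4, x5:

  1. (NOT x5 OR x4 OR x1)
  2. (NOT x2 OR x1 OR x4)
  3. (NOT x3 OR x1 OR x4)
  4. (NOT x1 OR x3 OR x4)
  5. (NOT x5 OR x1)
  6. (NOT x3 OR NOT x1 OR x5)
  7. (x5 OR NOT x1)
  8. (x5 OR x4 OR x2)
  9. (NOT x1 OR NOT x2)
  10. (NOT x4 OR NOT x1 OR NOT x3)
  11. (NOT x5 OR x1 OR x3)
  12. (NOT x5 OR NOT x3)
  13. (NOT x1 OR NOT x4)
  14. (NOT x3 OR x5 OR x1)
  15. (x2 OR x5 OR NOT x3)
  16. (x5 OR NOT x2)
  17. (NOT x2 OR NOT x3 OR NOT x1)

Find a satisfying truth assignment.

x1=0, x2=0, x3=0, x4=1, x5=0

Check each clause:
  1. (x1 OR x4 OR NOT x5) — NOT x5 is true.
  2. (NOT x2 OR x4 OR x1) — x4 is true.
  3. (x1 OR NOT x3 OR x4) — x4 is true.
  4. (NOT x1 OR x3 OR x4) — x4 is true.
  5. (NOT x5 OR x1) — NOT x5 is true.
  6. (x5 OR NOT x1 OR NOT x3) — NOT x3 is true.
  7. (x5 OR NOT x1) — NOT x1 is true.
  8. (x4 OR x5 OR x2) — x4 is true.
  9. (NOT x1 OR NOT x2) — NOT x2 is true.
  10. (NOT x1 OR NOT x4 OR NOT x3) — NOT x3 is true.
  11. (x3 OR NOT x5 OR x1) — NOT x5 is true.
  12. (NOT x5 OR NOT x3) — NOT x5 is true.
  13. (NOT x1 OR NOT x4) — NOT x1 is true.
  14. (x1 OR x5 OR NOT x3) — NOT x3 is true.
  15. (x2 OR NOT x3 OR x5) — NOT x3 is true.
  16. (NOT x2 OR x5) — NOT x2 is true.
  17. (NOT x3 OR NOT x1 OR NOT x2) — NOT x3 is true.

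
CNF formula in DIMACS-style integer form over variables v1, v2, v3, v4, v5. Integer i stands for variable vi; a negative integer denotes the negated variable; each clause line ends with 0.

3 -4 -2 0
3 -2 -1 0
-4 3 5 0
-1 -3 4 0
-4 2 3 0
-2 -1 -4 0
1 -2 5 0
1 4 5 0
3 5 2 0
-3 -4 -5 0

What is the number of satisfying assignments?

7

The models are:
  v1=0 v2=0 v3=0 v4=0 v5=1
  v1=0 v2=0 v3=1 v4=0 v5=1
  v1=0 v2=0 v3=1 v4=1 v5=0
  v1=0 v2=1 v3=0 v4=0 v5=1
  v1=0 v2=1 v3=1 v4=0 v5=1
  v1=1 v2=0 v3=0 v4=0 v5=1
  v1=1 v2=0 v3=1 v4=1 v5=0
Count: 7.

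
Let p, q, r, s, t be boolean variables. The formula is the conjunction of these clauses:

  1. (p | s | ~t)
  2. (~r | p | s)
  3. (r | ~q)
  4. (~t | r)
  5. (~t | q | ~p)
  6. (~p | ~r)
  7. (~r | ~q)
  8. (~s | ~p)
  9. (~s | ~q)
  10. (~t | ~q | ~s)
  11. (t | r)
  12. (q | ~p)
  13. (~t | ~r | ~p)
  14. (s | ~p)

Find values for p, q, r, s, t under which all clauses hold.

Branch on p: take p = False.
Branch on q: take q = False.
Try r = True.
  then s is forced to True.
t is now unconstrained; take t = True.
Check each clause:
  1. (p | ~t | s) — s is true.
  2. (~r | p | s) — s is true.
  3. (r | ~q) — r is true.
  4. (r | ~t) — r is true.
  5. (~t | ~p | q) — ~p is true.
  6. (~p | ~r) — ~p is true.
  7. (~r | ~q) — ~q is true.
  8. (~s | ~p) — ~p is true.
  9. (~s | ~q) — ~q is true.
  10. (~s | ~t | ~q) — ~q is true.
  11. (r | t) — r is true.
  12. (q | ~p) — ~p is true.
  13. (~r | ~p | ~t) — ~p is true.
  14. (~p | s) — s is true.

p=F  q=F  r=T  s=T  t=T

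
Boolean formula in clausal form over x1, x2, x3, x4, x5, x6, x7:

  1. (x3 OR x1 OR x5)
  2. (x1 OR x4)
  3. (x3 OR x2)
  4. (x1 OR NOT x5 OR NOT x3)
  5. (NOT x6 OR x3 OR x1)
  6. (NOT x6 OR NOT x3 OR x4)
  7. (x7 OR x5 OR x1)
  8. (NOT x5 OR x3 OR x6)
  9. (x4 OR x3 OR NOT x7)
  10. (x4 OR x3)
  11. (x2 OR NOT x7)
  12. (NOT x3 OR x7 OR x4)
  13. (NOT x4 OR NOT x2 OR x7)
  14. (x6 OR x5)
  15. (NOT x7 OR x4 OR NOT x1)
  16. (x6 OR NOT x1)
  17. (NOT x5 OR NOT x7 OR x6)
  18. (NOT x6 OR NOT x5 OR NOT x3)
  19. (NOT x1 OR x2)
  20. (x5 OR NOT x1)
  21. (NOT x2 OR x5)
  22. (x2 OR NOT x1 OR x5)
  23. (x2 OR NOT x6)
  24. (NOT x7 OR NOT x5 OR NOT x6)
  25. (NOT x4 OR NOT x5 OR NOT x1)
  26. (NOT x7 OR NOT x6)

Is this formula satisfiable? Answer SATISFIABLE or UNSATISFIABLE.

UNSATISFIABLE

x5 = True:
  x3 = True:
    propagation gives x1=True, x6=True; an empty clause results — contradiction.
  x3 = False:
    propagation gives x2=True, x6=True, x1=True, x4=True; an empty clause results — contradiction.
x5 = False:
  propagation gives x6=True, x1=False, x3=True, x4=True; an empty clause results — contradiction.
Every branch closes, so no satisfying assignment exists.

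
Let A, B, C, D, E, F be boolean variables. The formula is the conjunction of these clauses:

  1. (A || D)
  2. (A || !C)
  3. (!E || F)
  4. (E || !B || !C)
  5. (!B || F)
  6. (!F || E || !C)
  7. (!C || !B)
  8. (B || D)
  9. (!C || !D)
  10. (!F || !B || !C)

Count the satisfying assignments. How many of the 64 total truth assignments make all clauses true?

Case analysis on C and B:
  C=1, B=1: a clause becomes empty — 0.
  C=1, B=0: a clause becomes empty — 0.
  C=0, B=1: E free; 3 ways for (A,D,F) × 2^1 = 6.
  C=0, B=0: A free; 3 ways for (D,E,F) × 2^1 = 6.
Total: 0 + 0 + 6 + 6 = 12.

12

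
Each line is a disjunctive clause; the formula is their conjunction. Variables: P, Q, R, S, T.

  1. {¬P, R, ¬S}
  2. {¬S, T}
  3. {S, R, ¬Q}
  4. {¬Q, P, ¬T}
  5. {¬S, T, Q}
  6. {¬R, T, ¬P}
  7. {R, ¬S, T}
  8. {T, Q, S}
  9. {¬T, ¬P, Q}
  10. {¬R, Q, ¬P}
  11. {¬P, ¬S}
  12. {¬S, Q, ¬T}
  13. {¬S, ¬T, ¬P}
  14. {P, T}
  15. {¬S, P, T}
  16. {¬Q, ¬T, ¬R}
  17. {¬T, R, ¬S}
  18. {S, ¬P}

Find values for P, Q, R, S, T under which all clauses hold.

P = F, Q = F, R = T, S = F, T = T

Set P = False and propagate.
  then T is forced to True.
  then Q is forced to False.
  then S is forced to False.
R is now unconstrained; take R = True.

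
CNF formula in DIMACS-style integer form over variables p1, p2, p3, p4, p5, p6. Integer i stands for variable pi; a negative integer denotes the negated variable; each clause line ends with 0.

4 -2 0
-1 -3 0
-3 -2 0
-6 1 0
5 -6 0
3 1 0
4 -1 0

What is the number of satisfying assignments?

10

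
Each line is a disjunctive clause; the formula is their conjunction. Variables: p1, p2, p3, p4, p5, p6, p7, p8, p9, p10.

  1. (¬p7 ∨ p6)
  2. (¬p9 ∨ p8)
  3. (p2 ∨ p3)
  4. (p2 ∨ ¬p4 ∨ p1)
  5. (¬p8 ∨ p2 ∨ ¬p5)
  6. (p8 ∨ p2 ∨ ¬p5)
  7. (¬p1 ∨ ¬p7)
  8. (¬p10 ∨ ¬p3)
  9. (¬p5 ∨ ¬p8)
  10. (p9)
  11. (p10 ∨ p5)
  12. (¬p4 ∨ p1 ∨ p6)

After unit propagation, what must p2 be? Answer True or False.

Unit clause (p9) sets p9 = True.
In (¬p9 ∨ p8), ¬p9 is now false; p8 must hold, so p8 = True.
In (¬p8 ∨ ¬p5), ¬p8 is now false; ¬p5 must hold, so p5 = False.
(p10 ∨ p5) with p5 = False leaves only p10, so p10 = True.
From (¬p10 ∨ ¬p3) and p10 = True: p3 = False.
From (p3 ∨ p2) and p3 = False: p2 = True.

True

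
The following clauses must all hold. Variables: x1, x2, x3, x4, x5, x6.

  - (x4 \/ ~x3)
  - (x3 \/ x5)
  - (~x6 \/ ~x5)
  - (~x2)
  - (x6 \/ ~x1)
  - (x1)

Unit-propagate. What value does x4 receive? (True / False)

(~x2) stands alone — x2 = False.
Unit clause (x1) sets x1 = True.
In (~x1 \/ x6), ~x1 is now false; x6 must hold, so x6 = True.
In (~x5 \/ ~x6), ~x6 is now false; ~x5 must hold, so x5 = False.
In (x5 \/ x3), x5 is now false; x3 must hold, so x3 = True.
(x4 \/ ~x3): since x3 = True, the clause reduces to (x4). x4 = True.

True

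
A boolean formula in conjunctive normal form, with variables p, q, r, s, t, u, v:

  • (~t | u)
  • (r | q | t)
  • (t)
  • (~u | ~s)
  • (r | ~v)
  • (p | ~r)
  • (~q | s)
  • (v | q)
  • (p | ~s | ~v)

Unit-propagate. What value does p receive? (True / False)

True

Unit clause (t) sets t = True.
(u | ~t): since t = True, the clause reduces to (u). u = True.
From (~s | ~u) and u = True: s = False.
(~q | s) with s = False leaves only ~q, so q = False.
From (q | v) and q = False: v = True.
In (~v | r), ~v is now false; r must hold, so r = True.
From (~r | p) and r = True: p = True.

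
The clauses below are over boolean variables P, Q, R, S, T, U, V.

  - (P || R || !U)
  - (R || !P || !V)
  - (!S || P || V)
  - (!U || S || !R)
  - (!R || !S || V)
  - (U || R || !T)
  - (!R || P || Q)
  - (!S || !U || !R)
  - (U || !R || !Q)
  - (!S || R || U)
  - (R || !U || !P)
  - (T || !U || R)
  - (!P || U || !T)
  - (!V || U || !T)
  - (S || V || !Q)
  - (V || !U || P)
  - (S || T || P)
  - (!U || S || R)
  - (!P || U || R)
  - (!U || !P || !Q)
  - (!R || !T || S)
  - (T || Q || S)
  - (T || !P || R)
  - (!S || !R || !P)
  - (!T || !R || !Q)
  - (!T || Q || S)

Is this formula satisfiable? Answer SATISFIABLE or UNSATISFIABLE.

UNSATISFIABLE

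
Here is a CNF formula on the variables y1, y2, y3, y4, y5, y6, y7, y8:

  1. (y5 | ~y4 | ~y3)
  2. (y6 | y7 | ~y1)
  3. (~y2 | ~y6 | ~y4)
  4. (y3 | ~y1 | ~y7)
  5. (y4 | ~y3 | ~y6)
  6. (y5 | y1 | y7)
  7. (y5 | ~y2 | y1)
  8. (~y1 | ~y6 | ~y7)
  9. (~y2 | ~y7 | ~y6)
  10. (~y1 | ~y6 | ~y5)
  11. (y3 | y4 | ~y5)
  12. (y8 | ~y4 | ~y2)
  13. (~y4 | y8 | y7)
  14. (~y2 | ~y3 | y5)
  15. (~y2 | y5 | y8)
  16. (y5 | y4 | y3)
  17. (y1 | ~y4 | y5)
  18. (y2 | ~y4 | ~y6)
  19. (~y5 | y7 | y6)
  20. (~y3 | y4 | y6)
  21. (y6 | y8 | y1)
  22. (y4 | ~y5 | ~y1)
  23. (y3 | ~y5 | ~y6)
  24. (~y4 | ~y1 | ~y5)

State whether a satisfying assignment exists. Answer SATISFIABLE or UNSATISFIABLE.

Pure literal: y8 appears only positively; assign y8 = True.
Branch on y1: take y1 = False.
Branch on y2: take y2 = True.
  then y5 is forced to True.
Branch on y3: take y3 = False.
  then y4 is forced to True.
  then y6 is forced to False.
  then y7 is forced to True.
Every clause has at least one true literal under this assignment.
So y1=F, y2=T, y3=F, y4=T, y5=T, y6=F, y7=T, y8=T is a satisfying assignment.

SATISFIABLE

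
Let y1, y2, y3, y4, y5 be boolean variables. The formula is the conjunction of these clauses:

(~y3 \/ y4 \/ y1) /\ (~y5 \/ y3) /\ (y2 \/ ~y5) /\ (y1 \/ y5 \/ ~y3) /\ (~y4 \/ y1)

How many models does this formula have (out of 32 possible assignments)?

12

Case analysis on y1 and y3:
  y1=1, y3=1: y4 free; 3 ways for (y2,y5) × 2^1 = 6.
  y1=1, y3=0: remaining (y2,y4,y5) ∈ {(0,0,0); (0,1,0); (1,0,0); (1,1,0)} — 4.
  y1=0, y3=1: a clause becomes empty — 0.
  y1=0, y3=0: remaining (y2,y4,y5) ∈ {(0,0,0); (1,0,0)} — 2.
Total: 6 + 4 + 0 + 2 = 12.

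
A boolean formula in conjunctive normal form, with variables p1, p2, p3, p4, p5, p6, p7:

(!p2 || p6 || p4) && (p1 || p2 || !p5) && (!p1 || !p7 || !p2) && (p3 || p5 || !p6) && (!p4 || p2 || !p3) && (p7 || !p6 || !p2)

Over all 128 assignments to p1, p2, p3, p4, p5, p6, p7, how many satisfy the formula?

Case analysis on p2 and p6:
  p2=T, p6=T: p4 free; 3 ways for (p1,p3,p5,p7) × 2^1 = 6.
  p2=T, p6=F: p3, p5 free; 3 ways for (p1,p4,p7) × 2^2 = 12.
  p2=F, p6=T: p7 free; 5 ways for (p1,p3,p4,p5) × 2^1 = 10.
  p2=F, p6=F: p7 free; 9 ways for (p1,p3,p4,p5) × 2^1 = 18.
Total: 6 + 12 + 10 + 18 = 46.

46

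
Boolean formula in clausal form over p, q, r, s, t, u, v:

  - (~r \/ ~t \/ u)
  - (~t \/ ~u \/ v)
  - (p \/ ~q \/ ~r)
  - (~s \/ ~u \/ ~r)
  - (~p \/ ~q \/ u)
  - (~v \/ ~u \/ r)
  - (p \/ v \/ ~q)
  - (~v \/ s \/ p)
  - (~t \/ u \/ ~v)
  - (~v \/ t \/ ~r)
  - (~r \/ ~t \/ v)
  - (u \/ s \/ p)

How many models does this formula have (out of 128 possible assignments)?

24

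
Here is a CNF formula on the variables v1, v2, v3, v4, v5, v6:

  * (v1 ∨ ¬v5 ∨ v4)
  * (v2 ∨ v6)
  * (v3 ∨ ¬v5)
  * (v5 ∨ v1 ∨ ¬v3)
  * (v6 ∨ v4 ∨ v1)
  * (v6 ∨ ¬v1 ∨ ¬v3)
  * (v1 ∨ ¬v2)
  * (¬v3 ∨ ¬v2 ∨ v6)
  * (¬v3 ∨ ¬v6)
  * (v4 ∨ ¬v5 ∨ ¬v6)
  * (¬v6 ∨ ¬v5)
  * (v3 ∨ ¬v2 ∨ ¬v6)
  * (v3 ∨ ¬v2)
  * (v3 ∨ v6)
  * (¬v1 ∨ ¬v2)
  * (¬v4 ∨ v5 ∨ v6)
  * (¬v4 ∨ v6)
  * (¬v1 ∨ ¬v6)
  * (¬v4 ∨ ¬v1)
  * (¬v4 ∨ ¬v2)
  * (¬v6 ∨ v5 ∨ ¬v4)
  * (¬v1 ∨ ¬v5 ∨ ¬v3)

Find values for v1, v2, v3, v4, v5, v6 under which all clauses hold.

Set v1 = False and propagate.
  then v2 is forced to False.
  then v6 is forced to True.
  then v3 is forced to False.
  then v5 is forced to False.
  then v4 is forced to False.
Every clause has at least one true literal under this assignment.

v1=F, v2=F, v3=F, v4=F, v5=F, v6=T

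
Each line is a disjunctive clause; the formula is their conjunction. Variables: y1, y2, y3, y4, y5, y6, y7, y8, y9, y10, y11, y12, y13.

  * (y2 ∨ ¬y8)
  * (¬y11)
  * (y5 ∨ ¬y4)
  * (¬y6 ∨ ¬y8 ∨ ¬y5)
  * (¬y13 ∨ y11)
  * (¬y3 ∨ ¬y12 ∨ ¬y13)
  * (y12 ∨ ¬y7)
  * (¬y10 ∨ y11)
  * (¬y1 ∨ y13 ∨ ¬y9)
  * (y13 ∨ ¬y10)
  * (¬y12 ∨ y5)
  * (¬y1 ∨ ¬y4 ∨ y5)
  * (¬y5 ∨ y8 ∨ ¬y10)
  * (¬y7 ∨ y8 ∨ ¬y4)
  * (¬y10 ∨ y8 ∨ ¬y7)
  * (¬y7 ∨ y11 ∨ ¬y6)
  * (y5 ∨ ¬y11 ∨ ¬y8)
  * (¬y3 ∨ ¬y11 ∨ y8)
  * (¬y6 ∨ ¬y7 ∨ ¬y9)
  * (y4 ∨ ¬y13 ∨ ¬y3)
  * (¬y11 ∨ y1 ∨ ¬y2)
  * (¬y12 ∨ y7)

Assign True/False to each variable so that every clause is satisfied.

y1=F, y2=T, y3=T, y4=F, y5=F, y6=T, y7=F, y8=T, y9=F, y10=F, y11=F, y12=F, y13=F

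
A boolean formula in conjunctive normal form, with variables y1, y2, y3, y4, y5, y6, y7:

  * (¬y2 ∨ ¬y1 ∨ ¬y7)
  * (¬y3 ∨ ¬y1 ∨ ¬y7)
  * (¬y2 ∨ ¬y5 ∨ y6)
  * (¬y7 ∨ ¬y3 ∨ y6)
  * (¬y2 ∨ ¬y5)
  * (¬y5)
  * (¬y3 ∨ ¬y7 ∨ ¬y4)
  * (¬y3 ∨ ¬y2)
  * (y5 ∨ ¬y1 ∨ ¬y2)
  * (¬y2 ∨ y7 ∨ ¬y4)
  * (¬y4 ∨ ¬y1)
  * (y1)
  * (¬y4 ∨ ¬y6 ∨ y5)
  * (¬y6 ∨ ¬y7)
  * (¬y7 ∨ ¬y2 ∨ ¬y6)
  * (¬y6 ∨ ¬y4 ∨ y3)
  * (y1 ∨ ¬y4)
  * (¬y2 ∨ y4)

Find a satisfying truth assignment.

y1=True, y2=False, y3=True, y4=False, y5=False, y6=True, y7=False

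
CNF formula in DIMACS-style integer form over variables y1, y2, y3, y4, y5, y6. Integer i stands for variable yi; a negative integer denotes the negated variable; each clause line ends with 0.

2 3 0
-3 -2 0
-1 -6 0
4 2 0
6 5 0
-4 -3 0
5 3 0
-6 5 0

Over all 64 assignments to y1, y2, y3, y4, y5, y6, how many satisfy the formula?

The models are:
  y1=0 y2=1 y3=0 y4=0 y5=1 y6=0
  y1=0 y2=1 y3=0 y4=0 y5=1 y6=1
  y1=0 y2=1 y3=0 y4=1 y5=1 y6=0
  y1=0 y2=1 y3=0 y4=1 y5=1 y6=1
  y1=1 y2=1 y3=0 y4=0 y5=1 y6=0
  y1=1 y2=1 y3=0 y4=1 y5=1 y6=0
That's 6 in total.

6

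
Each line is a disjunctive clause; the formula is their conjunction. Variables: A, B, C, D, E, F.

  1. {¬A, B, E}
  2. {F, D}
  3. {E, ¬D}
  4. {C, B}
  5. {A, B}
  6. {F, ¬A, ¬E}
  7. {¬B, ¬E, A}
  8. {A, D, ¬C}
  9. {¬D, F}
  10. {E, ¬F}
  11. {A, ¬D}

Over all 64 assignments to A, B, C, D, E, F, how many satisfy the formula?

Satisfying assignments:
  A=1 B=0 C=1 D=0 E=1 F=1
  A=1 B=0 C=1 D=1 E=1 F=1
  A=1 B=1 C=0 D=0 E=1 F=1
  A=1 B=1 C=0 D=1 E=1 F=1
  A=1 B=1 C=1 D=0 E=1 F=1
  A=1 B=1 C=1 D=1 E=1 F=1
That's 6 in total.

6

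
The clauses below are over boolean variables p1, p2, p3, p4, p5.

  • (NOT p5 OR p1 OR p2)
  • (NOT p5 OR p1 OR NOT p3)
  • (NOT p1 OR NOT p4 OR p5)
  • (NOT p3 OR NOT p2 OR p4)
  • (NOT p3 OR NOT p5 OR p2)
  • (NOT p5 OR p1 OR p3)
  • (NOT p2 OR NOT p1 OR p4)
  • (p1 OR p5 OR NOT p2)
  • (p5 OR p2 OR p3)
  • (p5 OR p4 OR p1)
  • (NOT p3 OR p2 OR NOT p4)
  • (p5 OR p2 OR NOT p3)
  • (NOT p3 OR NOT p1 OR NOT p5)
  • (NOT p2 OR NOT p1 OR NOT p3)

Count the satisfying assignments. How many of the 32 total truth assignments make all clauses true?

The models are:
  p1=T p2=F p3=F p4=F p5=T
  p1=T p2=F p3=F p4=T p5=T
  p1=T p2=T p3=F p4=T p5=T
That's 3 in total.

3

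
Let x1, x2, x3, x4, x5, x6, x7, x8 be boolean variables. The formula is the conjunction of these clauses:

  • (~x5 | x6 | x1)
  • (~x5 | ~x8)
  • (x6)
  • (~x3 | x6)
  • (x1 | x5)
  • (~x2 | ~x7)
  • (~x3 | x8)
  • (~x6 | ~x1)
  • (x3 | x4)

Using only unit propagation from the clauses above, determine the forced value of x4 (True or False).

(x6) stands alone — x6 = True.
(~x6 | ~x1) with x6 = True leaves only ~x1, so x1 = False.
In (x5 | x1), x1 is now false; x5 must hold, so x5 = True.
In (~x8 | ~x5), ~x5 is now false; ~x8 must hold, so x8 = False.
(x8 | ~x3) with x8 = False leaves only ~x3, so x3 = False.
(x3 | x4) with x3 = False leaves only x4, so x4 = True.

True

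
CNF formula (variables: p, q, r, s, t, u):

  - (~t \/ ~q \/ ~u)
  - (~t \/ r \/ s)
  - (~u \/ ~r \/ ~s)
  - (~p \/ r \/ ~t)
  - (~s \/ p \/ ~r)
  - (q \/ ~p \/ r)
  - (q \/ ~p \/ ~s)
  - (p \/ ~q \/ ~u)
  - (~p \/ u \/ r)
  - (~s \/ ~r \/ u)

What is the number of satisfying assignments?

Case analysis on r and p:
  r=1, p=1: 7 of the 16 assignments to (q,s,t,u) work.
  r=1, p=0: t free; 3 ways for (q,s,u) × 2^1 = 6.
  r=0, p=1: remaining (q,s,t,u) ∈ {(1,0,0,1); (1,1,0,1)} — 2.
  r=0, p=0: 9 of the 16 assignments to (q,s,t,u) work.
Total: 7 + 6 + 2 + 9 = 24.

24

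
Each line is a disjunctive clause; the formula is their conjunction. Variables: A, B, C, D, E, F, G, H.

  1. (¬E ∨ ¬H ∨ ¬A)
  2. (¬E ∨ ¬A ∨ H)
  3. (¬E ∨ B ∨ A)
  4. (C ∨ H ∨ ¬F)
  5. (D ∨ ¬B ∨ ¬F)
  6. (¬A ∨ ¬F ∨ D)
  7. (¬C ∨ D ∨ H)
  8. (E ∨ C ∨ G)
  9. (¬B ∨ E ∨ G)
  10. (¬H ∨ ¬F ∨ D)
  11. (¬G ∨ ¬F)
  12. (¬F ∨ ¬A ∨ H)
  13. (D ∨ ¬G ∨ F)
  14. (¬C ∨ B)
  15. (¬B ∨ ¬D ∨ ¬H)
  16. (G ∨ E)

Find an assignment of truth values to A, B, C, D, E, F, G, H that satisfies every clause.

Try A = True.
Try B = True.
The remaining clauses are satisfied by C = True, D = True, E = False, F = False, G = True, H = False.
Every clause has at least one true literal under this assignment.

A = True, B = True, C = True, D = True, E = False, F = False, G = True, H = False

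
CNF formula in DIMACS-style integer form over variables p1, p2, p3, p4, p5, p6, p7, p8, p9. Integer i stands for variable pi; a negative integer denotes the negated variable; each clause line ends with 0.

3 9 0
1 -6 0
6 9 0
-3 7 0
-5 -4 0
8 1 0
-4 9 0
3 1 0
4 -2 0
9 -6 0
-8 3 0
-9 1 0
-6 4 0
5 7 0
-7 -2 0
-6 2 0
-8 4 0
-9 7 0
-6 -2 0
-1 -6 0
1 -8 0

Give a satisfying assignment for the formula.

Branch on p1: take p1 = True.
  then p6 is forced to False.
  then p9 is forced to True.
  then p7 is forced to True.
  then p2 is forced to False.
For the remaining variables, p3 = True, p4 = True, p5 = False, p8 = False works.
Every clause has at least one true literal under this assignment.

p1=True  p2=False  p3=True  p4=True  p5=False  p6=False  p7=True  p8=False  p9=True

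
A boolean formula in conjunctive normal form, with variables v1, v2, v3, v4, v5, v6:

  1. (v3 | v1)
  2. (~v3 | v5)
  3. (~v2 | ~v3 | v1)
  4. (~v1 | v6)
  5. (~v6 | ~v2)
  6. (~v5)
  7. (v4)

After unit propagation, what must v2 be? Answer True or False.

(~v5) is a unit clause: v5 = False.
(v5 | ~v3) with v5 = False leaves only ~v3, so v3 = False.
From (v3 | v1) and v3 = False: v1 = True.
In (~v1 | v6), ~v1 is now false; v6 must hold, so v6 = True.
From (~v2 | ~v6) and v6 = True: v2 = False.

False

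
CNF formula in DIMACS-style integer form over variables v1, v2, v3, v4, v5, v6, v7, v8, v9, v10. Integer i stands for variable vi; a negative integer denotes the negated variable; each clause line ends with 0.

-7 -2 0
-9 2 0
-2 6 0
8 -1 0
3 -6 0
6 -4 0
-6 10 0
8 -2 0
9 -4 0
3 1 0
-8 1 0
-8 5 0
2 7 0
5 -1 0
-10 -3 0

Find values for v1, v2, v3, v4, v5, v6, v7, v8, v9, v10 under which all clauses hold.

v1=False  v2=False  v3=True  v4=False  v5=False  v6=False  v7=True  v8=False  v9=False  v10=False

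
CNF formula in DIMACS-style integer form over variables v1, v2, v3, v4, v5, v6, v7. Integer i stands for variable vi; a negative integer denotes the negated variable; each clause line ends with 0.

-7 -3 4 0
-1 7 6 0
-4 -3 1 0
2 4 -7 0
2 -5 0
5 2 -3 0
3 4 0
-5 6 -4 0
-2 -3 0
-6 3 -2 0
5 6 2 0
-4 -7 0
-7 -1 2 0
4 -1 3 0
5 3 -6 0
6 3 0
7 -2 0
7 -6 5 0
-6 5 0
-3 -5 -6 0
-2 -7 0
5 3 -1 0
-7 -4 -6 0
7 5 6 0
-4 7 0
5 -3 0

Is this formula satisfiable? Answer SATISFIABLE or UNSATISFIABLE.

v3 = True:
  propagation gives v2=False, v5=False; an empty clause results — contradiction.
v3 = False:
  propagation gives v4=True, v7=False; an empty clause results — contradiction.
Every branch closes, so no satisfying assignment exists.

UNSATISFIABLE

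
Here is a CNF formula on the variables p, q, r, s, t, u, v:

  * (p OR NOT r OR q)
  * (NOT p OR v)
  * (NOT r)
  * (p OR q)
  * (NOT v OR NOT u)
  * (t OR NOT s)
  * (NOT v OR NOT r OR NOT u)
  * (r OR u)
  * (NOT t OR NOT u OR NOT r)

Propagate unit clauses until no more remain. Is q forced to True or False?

True

(NOT r) stands alone — r = False.
(u OR r): since r = False, the clause reduces to (u). u = True.
(NOT u OR NOT v) with u = True leaves only NOT v, so v = False.
(NOT p OR v) with v = False leaves only NOT p, so p = False.
From (q OR p) and p = False: q = True.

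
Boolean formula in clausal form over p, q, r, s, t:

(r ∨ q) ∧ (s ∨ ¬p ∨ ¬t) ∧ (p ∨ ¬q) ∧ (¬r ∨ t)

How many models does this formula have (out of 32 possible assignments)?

Split on p, then q.
  p=1, q=1: remaining (r,s,t) ∈ {(0,0,0); (0,1,0); (0,1,1); (1,1,1)} — 4.
  p=1, q=0: remaining (r,s,t) ∈ {(1,1,1)} — 1.
  p=0, q=1: a clause becomes empty — 0.
  p=0, q=0: remaining (r,s,t) ∈ {(1,0,1); (1,1,1)} — 2.
Total: 4 + 1 + 0 + 2 = 7.

7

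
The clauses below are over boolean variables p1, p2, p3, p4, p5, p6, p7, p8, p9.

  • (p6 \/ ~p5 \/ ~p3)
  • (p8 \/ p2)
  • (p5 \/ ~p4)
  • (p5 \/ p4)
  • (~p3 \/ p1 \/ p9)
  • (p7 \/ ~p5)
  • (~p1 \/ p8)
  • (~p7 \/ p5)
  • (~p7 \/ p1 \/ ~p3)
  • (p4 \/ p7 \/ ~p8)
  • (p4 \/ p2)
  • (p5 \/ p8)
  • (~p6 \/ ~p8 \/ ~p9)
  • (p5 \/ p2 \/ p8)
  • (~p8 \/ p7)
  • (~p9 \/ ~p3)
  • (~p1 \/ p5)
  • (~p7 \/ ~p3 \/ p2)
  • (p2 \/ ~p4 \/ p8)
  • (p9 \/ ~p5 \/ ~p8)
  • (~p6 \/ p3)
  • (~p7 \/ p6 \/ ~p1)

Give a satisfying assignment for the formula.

p1=F, p2=T, p3=F, p4=F, p5=T, p6=F, p7=T, p8=F, p9=T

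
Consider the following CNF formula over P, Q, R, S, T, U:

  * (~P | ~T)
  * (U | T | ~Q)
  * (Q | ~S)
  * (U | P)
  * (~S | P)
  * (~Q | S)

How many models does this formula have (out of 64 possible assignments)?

Case analysis on P and Q:
  P=T, Q=T: remaining (R,S,T,U) ∈ {(F,T,F,T); (T,T,F,T)} — 2.
  P=T, Q=F: remaining (R,S,T,U) ∈ {(F,F,F,F); (F,F,F,T); (T,F,F,F); (T,F,F,T)} — 4.
  P=F, Q=T: a clause becomes empty — 0.
  P=F, Q=F: remaining (R,S,T,U) ∈ {(F,F,F,T); (F,F,T,T); (T,F,F,T); (T,F,T,T)} — 4.
Total: 2 + 4 + 0 + 4 = 10.

10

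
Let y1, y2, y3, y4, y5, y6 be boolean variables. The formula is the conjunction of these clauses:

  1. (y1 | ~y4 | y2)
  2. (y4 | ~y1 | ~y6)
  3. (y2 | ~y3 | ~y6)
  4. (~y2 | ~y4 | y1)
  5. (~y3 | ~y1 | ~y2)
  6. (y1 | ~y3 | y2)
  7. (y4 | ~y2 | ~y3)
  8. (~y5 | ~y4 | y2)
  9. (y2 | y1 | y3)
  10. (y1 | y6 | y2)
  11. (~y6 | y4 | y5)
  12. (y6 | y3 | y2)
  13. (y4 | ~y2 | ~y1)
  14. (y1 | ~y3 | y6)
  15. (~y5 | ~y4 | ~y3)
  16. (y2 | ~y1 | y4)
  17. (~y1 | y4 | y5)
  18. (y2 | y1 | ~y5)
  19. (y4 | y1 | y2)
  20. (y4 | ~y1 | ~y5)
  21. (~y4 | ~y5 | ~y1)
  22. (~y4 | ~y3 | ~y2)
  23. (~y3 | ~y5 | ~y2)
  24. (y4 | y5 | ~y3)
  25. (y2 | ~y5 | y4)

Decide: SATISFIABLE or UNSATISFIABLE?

SATISFIABLE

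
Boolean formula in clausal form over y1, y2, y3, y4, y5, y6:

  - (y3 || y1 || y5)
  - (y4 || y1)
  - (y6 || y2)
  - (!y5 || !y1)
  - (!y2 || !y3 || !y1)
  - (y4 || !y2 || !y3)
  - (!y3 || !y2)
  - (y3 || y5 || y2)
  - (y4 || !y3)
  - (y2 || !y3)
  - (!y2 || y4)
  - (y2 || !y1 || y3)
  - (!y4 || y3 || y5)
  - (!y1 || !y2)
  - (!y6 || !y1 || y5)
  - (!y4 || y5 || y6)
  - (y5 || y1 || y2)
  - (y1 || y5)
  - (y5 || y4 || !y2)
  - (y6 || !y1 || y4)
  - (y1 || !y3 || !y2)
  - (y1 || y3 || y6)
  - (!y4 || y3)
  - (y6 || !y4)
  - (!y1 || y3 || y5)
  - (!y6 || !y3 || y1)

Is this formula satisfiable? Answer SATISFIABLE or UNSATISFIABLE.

UNSATISFIABLE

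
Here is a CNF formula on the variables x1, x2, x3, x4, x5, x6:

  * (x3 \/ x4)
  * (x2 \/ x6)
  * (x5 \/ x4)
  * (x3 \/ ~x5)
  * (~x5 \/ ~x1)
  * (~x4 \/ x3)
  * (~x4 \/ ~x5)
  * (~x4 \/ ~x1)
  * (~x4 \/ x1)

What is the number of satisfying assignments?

3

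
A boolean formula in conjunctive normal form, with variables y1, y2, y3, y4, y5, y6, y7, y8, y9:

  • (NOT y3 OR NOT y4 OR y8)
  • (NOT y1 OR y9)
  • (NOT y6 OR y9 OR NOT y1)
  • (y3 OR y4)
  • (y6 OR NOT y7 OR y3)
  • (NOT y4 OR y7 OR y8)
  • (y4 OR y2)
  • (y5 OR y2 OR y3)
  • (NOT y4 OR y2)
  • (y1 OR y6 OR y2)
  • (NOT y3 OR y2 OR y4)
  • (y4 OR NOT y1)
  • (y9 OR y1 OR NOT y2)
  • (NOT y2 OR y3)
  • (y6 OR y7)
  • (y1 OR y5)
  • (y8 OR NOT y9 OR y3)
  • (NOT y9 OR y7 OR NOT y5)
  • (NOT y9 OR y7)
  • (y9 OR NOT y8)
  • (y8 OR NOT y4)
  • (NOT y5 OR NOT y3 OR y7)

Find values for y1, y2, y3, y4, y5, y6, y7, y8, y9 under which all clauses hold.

Branch on y1: take y1 = True.
  then y9 is forced to True.
  then y4 is forced to True.
  then y2 is forced to True.
  then y3 is forced to True.
  then y8 is forced to True.
  then y7 is forced to True.
y5, y6 are now unconstrained; take y5 = True, y6 = False.

y1 = 1, y2 = 1, y3 = 1, y4 = 1, y5 = 1, y6 = 0, y7 = 1, y8 = 1, y9 = 1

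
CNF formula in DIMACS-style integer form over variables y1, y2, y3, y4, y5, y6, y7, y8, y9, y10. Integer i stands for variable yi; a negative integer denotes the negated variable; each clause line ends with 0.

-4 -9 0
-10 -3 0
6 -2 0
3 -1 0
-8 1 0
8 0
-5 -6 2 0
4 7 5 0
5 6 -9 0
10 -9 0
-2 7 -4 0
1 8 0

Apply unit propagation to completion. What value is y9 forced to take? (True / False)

(y8) is a unit clause: y8 = True.
(~y8 \/ y1): since y8 = True, the clause reduces to (y1). y1 = True.
(~y1 \/ y3): since y1 = True, the clause reduces to (y3). y3 = True.
(~y10 \/ ~y3) with y3 = True leaves only ~y10, so y10 = False.
In (y10 \/ ~y9), y10 is now false; ~y9 must hold, so y9 = False.

False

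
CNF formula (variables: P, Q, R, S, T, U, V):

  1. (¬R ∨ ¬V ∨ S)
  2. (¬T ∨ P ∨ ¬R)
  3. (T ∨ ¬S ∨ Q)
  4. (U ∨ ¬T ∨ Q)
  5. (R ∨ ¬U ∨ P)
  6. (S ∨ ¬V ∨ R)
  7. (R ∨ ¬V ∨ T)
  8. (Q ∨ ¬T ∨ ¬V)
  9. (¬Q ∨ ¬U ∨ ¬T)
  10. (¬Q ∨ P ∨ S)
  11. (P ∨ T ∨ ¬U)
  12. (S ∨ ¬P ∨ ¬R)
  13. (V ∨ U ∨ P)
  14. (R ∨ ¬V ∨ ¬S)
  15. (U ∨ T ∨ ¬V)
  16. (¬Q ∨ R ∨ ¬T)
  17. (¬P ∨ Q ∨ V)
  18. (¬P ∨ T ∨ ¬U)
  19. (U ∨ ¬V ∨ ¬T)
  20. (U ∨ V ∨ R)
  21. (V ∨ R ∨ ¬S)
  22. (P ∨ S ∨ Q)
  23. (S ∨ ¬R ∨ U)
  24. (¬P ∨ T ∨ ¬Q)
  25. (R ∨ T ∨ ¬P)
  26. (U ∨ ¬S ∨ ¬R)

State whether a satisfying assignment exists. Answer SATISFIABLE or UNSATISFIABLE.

R = True:
  T = True:
    propagation gives P=True, S=True, U=True, Q=False; an empty clause results — contradiction.
  T = False:
    P = True:
      propagation gives S=True, Q=True; contradiction.
    P = False:
      propagation gives U=False, V=True; contradiction.
R = False:
  T = True:
    propagation gives Q=False, U=True, P=True, V=False; an empty clause results — contradiction.
  T = False:
    propagation gives V=False, U=True, P=True; an empty clause results — contradiction.
Every branch closes, so no satisfying assignment exists.

UNSATISFIABLE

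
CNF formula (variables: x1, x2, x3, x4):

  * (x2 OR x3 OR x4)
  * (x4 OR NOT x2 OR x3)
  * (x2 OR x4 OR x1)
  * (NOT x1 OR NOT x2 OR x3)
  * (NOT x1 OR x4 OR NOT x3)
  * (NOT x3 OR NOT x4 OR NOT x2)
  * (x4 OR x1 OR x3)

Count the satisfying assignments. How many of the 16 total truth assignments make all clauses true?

Satisfying assignments:
  x1=0 x2=0 x3=0 x4=1
  x1=0 x2=0 x3=1 x4=1
  x1=0 x2=1 x3=0 x4=1
  x1=0 x2=1 x3=1 x4=0
  x1=1 x2=0 x3=0 x4=1
  x1=1 x2=0 x3=1 x4=1
Count: 6.

6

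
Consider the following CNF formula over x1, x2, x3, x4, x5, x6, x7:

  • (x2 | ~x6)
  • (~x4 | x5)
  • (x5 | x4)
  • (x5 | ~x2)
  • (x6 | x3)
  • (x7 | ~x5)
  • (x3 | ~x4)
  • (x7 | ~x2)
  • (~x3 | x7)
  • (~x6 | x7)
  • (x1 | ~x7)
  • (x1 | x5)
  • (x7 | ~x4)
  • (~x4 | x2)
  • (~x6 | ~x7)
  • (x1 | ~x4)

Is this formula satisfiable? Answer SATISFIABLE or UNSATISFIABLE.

SATISFIABLE

x1 occurs only positively in the remaining clauses — set x1 = True.
Branch on x2: take x2 = False.
  then x6 is forced to False.
  then x3 is forced to True.
  then x7 is forced to True.
  then x4 is forced to False.
  then x5 is forced to True.
Every clause has at least one true literal under this assignment.
So x1=True, x2=False, x3=True, x4=False, x5=True, x6=False, x7=True is a satisfying assignment.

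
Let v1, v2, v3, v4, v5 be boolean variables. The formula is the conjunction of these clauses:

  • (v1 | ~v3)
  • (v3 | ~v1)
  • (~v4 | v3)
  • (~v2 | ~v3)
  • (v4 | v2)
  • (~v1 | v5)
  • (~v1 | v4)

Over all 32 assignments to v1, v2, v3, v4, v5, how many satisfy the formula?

3

The models are:
  v1=0 v2=1 v3=0 v4=0 v5=0
  v1=0 v2=1 v3=0 v4=0 v5=1
  v1=1 v2=0 v3=1 v4=1 v5=1
Count: 3.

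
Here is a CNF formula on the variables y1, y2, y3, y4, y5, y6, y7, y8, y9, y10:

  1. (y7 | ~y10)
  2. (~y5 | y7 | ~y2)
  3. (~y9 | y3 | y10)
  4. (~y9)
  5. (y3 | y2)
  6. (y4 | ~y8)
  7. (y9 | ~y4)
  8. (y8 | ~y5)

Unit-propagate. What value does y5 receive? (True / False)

False

(~y9) is a unit clause: y9 = False.
(~y4 | y9) with y9 = False leaves only ~y4, so y4 = False.
(y4 | ~y8) with y4 = False leaves only ~y8, so y8 = False.
From (~y5 | y8) and y8 = False: y5 = False.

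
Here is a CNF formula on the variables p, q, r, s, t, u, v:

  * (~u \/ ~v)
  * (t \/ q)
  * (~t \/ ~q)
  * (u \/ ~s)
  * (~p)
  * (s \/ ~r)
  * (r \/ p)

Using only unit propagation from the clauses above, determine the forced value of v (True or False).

False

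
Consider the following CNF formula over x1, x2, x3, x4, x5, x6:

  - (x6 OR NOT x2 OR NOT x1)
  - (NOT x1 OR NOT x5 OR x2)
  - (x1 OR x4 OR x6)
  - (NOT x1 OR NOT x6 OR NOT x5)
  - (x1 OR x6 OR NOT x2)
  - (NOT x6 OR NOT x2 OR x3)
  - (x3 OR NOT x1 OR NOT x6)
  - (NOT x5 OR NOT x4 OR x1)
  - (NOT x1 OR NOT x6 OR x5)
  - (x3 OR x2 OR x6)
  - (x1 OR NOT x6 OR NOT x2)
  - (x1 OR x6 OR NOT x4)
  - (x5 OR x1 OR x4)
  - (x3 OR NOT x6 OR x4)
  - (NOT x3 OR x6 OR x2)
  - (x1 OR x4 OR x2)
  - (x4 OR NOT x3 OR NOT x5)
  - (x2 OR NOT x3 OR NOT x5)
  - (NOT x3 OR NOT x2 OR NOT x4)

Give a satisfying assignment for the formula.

x1=0, x2=0, x3=1, x4=1, x5=0, x6=1

Check each clause:
  1. (NOT x2 OR x6 OR NOT x1) — NOT x2 is true.
  2. (NOT x1 OR NOT x5 OR x2) — NOT x5 is true.
  3. (x4 OR x6 OR x1) — x4 is true.
  4. (NOT x5 OR NOT x6 OR NOT x1) — NOT x5 is true.
  5. (x1 OR NOT x2 OR x6) — NOT x2 is true.
  6. (NOT x2 OR x3 OR NOT x6) — x3 is true.
  7. (x3 OR NOT x1 OR NOT x6) — x3 is true.
  8. (NOT x4 OR x1 OR NOT x5) — NOT x5 is true.
  9. (NOT x1 OR NOT x6 OR x5) — NOT x1 is true.
  10. (x2 OR x6 OR x3) — x3 is true.
  11. (NOT x6 OR NOT x2 OR x1) — NOT x2 is true.
  12. (NOT x4 OR x6 OR x1) — x6 is true.
  13. (x5 OR x4 OR x1) — x4 is true.
  14. (x3 OR x4 OR NOT x6) — x3 is true.
  15. (x2 OR NOT x3 OR x6) — x6 is true.
  16. (x4 OR x1 OR x2) — x4 is true.
  17. (x4 OR NOT x5 OR NOT x3) — NOT x5 is true.
  18. (NOT x3 OR NOT x5 OR x2) — NOT x5 is true.
  19. (NOT x3 OR NOT x4 OR NOT x2) — NOT x2 is true.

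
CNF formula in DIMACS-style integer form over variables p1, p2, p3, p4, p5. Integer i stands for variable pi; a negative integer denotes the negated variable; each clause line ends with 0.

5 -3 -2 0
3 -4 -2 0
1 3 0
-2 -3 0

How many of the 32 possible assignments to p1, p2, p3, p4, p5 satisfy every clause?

14

Case analysis on p3 and p2:
  p3=1, p2=1: a clause becomes empty — 0.
  p3=1, p2=0: p1, p4, p5 free → 2^3 = 8.
  p3=0, p2=1: remaining (p1,p4,p5) ∈ {(1,0,0); (1,0,1)} — 2.
  p3=0, p2=0: remaining (p1,p4,p5) ∈ {(1,0,0); (1,0,1); (1,1,0); (1,1,1)} — 4.
Total: 0 + 8 + 2 + 4 = 14.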